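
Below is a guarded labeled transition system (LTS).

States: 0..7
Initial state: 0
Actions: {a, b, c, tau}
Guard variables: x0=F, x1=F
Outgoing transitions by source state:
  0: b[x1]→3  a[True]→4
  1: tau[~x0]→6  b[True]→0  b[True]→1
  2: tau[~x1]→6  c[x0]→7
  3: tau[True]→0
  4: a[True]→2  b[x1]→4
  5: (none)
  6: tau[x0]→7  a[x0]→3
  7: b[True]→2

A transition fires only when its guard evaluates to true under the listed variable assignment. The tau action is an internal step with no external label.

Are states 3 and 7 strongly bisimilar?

Answer: NOT BISIMILAR

Working:
Refine partition for ~:
  π0 = {{0,1,2,3,4,5,6,7}}
  π1 = {{0,4},{1},{2,3},{5,6},{7}}
  π2 = {{0},{1},{2},{3},{4},{5,6},{7}}
Fixed point at round 3; 7 class(es).
class of 3: {3}; class of 7: {7}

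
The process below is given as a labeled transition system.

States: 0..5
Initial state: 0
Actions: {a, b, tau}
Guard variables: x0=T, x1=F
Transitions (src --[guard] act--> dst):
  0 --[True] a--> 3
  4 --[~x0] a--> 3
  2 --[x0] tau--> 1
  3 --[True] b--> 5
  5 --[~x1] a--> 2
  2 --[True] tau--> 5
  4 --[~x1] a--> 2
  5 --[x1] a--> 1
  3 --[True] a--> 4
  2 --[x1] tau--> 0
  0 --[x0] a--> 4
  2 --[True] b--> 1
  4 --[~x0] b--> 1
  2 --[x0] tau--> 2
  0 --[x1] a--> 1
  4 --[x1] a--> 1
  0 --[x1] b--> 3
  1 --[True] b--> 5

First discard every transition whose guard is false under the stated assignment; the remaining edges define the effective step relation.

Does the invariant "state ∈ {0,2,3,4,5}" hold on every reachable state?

Answer: INVARIANT VIOLATED at state 1

Trace:
Allowed set {0,2,3,4,5}
Reachable = {0,1,2,3,4,5}
  0: safe
  1: ✗ unsafe
  2: safe
  3: safe
  4: safe
  5: safe
witness against invariant: a·a·tau → 1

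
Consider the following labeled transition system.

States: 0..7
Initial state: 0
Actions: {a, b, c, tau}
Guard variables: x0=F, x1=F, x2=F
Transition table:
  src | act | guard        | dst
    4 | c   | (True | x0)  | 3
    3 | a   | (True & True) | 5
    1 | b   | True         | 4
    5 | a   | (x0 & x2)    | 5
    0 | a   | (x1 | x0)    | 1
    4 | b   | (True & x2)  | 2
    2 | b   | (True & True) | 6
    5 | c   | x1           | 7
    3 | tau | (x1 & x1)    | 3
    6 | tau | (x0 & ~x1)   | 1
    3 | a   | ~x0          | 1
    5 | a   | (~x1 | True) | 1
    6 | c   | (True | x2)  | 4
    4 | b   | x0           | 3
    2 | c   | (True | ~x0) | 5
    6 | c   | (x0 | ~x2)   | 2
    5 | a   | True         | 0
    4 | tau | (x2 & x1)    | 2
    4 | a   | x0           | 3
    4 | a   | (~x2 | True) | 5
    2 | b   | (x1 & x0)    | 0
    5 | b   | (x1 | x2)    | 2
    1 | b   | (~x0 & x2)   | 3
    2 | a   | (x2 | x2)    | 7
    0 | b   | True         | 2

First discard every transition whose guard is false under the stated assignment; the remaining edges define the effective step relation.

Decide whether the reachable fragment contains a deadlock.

Answer: DEADLOCK-FREE

Analysis:
Reachable = {0,1,2,3,4,5,6}
  0: b→2  [1 out]
  1: b→4  [1 out]
  2: b→6  c→5  [2 out]
  3: a→1  a→5  [2 out]
  4: a→5  c→3  [2 out]
  5: a→0  a→1  [2 out]
  6: c→2  c→4  [2 out]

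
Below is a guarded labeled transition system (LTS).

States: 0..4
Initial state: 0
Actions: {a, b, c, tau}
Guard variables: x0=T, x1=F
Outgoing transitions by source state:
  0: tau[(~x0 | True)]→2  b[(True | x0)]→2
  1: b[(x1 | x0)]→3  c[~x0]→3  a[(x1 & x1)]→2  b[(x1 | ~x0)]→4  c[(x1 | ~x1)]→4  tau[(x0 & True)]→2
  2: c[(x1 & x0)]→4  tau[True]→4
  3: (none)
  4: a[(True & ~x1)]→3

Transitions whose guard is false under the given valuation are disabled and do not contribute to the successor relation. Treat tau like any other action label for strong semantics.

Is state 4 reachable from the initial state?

Guard filter leaves 7 enabled edge(s).
L0 = {0}
L1 = {2}  now seen {0,2}
L2 = {4}  now seen {0,2,4}
L3 = {3}  now seen {0,2,3,4}
Reachable = {0,2,3,4}
witness 4: tau·tau

Answer: REACHABLE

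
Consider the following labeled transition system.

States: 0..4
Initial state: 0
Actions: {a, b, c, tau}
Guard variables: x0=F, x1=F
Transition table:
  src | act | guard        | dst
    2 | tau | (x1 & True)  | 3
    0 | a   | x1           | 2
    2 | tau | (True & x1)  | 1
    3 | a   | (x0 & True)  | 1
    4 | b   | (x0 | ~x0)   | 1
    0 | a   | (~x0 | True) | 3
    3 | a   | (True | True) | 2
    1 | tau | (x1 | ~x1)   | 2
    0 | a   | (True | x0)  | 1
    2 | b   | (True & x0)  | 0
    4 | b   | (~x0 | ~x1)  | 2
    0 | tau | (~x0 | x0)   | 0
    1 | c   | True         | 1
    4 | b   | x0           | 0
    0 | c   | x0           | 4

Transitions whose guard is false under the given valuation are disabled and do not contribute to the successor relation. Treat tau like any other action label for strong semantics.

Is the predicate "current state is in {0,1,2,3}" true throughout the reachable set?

Answer: INVARIANT HOLDS

Trace:
Inv-set: {0,1,2,3}
R = {0,1,2,3}
  0: ok
  1: ok
  2: ok
  3: ok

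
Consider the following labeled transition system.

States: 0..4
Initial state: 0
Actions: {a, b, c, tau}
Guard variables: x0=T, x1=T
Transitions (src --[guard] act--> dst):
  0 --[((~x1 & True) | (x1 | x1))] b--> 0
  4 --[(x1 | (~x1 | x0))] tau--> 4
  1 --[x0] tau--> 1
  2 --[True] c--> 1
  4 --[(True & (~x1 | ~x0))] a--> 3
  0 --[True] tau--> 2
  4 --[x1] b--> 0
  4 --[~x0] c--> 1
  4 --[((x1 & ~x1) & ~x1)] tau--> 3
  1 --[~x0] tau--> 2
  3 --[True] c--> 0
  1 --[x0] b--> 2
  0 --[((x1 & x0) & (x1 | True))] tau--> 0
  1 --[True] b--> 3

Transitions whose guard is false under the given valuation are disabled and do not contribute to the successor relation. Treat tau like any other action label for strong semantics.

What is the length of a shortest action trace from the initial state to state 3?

Answer: 3

Trace:
Layered search for 3:
  L0 = {0}
  L1 = {2}
  L2 = {1}
  L3 = {3}
first hit 3 at d=3 via tau·c·b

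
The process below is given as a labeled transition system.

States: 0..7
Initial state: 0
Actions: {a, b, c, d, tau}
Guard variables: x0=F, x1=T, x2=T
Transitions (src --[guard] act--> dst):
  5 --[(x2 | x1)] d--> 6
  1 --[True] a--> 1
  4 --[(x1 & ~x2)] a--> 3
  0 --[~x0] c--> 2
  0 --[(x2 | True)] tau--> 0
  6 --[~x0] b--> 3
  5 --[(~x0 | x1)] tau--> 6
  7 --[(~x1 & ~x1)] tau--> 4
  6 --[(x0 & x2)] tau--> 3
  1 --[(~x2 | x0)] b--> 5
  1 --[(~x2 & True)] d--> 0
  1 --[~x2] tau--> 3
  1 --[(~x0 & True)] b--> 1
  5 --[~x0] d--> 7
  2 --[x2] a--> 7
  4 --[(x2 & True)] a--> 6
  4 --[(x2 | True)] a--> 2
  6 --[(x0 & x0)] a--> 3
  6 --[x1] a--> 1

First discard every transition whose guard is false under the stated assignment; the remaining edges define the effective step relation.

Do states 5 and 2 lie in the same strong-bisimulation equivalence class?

Answer: NOT BISIMILAR

Working:
Compute ~ classes (split until stable):
  π0 = {{0,1,2,3,4,5,6,7}}
  π1 = {{0},{1,6},{2,4},{3,7},{5}}
  π2 = {{0},{1},{2},{3,7},{4},{5},{6}}
stable after 3 split(s): 7 block(s)
class of 5: {5}; class of 2: {2}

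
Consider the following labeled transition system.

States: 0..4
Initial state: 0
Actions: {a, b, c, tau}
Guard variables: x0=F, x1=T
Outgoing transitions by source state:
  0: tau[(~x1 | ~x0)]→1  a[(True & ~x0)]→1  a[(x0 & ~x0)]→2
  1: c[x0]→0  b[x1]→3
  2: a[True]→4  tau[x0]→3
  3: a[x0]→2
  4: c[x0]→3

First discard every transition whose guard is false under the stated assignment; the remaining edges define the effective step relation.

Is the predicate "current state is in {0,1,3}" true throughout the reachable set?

Answer: INVARIANT HOLDS

Working:
Allowed set {0,1,3}
Reachable = {0,1,3}
  0: ✓
  1: ✓
  3: ✓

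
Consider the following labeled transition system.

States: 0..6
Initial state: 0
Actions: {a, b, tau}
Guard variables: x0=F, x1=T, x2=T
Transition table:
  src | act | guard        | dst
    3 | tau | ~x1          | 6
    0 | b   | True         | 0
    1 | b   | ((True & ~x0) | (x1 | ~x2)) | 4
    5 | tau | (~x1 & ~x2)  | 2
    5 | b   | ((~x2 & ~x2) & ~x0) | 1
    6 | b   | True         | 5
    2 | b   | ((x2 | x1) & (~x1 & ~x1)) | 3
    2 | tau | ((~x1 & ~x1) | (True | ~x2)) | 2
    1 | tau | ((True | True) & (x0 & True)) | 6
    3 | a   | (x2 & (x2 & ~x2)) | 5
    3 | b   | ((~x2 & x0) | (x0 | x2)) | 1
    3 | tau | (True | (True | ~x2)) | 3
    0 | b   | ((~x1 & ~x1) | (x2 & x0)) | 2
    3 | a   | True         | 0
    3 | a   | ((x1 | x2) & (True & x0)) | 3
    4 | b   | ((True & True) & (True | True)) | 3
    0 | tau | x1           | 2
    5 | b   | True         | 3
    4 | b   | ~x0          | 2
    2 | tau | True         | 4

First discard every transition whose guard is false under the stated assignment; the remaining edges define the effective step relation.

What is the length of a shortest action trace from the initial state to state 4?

Answer: 2

Trace:
Breadth-first toward 4:
  L0 = {0}
  L1 = {2}
  L2 = {4}
4 enters at depth 2; path tau·tau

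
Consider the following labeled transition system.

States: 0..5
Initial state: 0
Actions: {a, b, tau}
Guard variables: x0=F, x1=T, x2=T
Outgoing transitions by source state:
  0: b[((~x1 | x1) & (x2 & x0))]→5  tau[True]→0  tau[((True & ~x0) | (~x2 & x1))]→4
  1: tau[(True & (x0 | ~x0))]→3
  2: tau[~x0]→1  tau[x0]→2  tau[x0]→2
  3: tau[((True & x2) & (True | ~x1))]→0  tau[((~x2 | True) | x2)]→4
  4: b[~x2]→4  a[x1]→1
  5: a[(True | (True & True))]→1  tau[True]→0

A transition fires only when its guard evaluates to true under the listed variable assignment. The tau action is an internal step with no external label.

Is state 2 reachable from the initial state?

Guard filter leaves 9 enabled edge(s).
L0 = {0}
L1 = {4}  total {0,4}
L2 = {1}  total {0,1,4}
L3 = {3}  total {0,1,3,4}
R = {0,1,3,4}

Answer: UNREACHABLE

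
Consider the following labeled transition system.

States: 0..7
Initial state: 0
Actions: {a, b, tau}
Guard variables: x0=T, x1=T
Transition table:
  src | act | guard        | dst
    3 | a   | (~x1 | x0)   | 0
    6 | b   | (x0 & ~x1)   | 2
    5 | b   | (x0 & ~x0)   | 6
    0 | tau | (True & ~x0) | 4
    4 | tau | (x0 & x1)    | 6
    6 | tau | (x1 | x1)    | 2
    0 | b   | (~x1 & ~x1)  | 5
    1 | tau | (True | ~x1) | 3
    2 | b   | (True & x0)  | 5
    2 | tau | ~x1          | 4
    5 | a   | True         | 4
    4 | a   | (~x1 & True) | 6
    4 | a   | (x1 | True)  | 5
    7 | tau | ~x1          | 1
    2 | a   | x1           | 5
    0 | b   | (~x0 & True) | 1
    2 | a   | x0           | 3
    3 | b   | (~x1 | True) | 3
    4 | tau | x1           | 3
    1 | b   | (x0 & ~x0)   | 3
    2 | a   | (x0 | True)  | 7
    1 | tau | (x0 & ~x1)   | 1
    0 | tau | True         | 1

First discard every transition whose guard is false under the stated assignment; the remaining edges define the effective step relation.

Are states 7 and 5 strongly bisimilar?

Compute ~ classes (split until stable):
  P[0] = {{0,1,2,3,4,5,6,7}}
  P[1] = {{0,1,6},{2,3},{4},{5},{7}}
  P[2] = {{0},{1,6},{2},{3},{4},{5},{7}}
  P[3] = {{0},{1},{2},{3},{4},{5},{6},{7}}
stable after 4 split(s): 8 block(s)
7∈{7}, 5∈{5}

Answer: NOT BISIMILAR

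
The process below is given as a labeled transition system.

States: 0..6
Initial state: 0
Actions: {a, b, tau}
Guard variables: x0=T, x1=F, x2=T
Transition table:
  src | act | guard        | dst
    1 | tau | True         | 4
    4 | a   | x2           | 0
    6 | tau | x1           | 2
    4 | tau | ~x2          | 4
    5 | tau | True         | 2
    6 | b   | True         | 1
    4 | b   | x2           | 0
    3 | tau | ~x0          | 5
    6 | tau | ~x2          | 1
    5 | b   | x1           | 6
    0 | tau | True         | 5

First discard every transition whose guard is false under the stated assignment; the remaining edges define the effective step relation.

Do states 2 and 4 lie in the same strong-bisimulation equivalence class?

Refine partition for ~:
  P[0] = {{0,1,2,3,4,5,6}}
  P[1] = {{0,1,5},{2,3},{4},{6}}
  P[2] = {{0},{1},{2,3},{4},{5},{6}}
Fixed point at round 3; 6 class(es).
[2]={2,3}  [4]={4}

Answer: NOT BISIMILAR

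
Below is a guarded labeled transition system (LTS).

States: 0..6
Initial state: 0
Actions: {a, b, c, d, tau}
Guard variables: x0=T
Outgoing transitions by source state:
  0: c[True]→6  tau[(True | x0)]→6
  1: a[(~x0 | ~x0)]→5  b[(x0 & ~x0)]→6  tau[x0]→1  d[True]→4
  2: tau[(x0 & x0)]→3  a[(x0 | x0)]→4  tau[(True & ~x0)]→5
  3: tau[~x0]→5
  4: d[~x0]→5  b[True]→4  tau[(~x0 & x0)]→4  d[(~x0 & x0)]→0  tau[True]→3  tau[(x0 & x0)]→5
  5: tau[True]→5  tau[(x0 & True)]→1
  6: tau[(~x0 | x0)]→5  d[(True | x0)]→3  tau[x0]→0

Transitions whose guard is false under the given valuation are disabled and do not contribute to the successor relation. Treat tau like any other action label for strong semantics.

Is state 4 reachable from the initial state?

After dropping false guards: 14 live edges.
L0 = {0}
L1 = {6}  cumulative {0,6}
L2 = {3,5}  cumulative {0,3,5,6}
L3 = {1}  cumulative {0,1,3,5,6}
L4 = {4}  cumulative {0,1,3,4,5,6}
Reachable = {0,1,3,4,5,6}
witness 4: c·tau·tau·d

Answer: REACHABLE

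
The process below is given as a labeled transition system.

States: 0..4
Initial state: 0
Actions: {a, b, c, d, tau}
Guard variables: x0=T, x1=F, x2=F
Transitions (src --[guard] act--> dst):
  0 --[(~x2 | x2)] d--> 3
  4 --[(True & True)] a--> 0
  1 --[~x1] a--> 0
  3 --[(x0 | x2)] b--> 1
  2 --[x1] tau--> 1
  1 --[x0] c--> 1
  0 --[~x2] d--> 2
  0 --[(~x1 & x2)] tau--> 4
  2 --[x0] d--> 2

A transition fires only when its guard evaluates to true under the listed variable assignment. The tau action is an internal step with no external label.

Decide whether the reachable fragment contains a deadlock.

Answer: DEADLOCK-FREE

Working:
Reach set: {0,1,2,3}
  0: d→2  d→3  [deg 2]
  1: a→0  c→1  [deg 2]
  2: d→2  [deg 1]
  3: b→1  [deg 1]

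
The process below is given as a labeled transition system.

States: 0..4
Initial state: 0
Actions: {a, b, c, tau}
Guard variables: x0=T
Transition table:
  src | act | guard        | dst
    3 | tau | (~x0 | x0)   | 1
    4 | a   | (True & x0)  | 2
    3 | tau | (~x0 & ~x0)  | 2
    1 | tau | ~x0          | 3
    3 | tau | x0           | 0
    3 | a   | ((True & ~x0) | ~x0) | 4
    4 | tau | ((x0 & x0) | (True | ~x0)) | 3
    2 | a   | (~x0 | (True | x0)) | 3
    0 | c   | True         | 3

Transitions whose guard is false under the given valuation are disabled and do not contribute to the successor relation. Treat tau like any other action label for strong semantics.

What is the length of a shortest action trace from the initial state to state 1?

Answer: 2

Working:
BFS to 1:
  L0 = {0}
  L1 = {3}
  L2 = {1}
first hit 1 at d=2 via c·tau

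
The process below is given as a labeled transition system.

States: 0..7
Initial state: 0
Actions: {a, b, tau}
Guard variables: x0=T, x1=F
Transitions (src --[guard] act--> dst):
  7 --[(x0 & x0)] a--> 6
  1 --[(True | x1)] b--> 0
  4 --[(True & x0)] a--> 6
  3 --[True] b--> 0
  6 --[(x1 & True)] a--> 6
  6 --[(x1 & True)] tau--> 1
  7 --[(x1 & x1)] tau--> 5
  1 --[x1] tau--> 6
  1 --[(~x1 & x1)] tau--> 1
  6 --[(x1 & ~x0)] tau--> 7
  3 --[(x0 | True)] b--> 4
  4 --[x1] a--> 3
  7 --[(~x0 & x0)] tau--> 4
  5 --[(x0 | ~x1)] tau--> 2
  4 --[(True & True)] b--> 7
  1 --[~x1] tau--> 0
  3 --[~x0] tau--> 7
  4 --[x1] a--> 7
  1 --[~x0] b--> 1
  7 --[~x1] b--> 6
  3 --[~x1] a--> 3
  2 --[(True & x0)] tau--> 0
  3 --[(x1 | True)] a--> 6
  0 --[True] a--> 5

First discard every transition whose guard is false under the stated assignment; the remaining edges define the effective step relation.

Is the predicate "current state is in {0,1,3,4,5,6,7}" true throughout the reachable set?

Allowed set {0,1,3,4,5,6,7}
R = {0,2,5}
  0: ✓
  2: VIOLATES
  5: ✓
witness against invariant: a·tau → 2

Answer: INVARIANT VIOLATED at state 2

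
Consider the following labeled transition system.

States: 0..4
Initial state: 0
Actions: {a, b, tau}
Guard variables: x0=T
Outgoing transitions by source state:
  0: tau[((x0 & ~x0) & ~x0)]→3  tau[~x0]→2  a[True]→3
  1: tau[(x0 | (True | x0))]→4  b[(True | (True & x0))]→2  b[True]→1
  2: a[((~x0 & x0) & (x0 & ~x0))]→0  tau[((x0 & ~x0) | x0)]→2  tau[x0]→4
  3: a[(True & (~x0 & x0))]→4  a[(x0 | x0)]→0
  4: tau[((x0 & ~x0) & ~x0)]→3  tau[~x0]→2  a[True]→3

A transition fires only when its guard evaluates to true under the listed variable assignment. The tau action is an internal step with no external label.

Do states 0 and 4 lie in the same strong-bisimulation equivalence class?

Bisimulation quotient by refinement:
  P[0] = {{0,1,2,3,4}}
  P[1] = {{0,3,4},{1},{2}}
stable after 2 split(s): 3 block(s)
class of 0: {0,3,4}; class of 4: {0,3,4}

Answer: BISIMILAR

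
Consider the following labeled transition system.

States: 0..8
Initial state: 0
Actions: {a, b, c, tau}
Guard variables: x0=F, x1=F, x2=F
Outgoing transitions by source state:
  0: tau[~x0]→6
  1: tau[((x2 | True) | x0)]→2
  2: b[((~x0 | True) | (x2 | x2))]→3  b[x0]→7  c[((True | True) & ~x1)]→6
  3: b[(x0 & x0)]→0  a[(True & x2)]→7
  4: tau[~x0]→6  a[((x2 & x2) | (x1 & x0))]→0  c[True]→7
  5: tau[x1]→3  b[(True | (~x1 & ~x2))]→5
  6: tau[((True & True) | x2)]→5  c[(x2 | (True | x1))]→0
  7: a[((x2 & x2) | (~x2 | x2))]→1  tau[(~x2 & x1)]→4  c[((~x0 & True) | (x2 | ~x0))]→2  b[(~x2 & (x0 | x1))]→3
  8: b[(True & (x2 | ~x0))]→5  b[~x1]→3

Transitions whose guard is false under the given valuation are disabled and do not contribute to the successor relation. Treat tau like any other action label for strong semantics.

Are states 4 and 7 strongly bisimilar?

Answer: NOT BISIMILAR

Analysis:
Compute ~ classes (split until stable):
  π0 = {{0,1,2,3,4,5,6,7,8}}
  π1 = {{0,1},{2},{3},{4,6},{5,8},{7}}
  π2 = {{0},{1},{2},{3},{4},{5},{6},{7},{8}}
stable after 3 split(s): 9 block(s)
4∈{4}, 7∈{7}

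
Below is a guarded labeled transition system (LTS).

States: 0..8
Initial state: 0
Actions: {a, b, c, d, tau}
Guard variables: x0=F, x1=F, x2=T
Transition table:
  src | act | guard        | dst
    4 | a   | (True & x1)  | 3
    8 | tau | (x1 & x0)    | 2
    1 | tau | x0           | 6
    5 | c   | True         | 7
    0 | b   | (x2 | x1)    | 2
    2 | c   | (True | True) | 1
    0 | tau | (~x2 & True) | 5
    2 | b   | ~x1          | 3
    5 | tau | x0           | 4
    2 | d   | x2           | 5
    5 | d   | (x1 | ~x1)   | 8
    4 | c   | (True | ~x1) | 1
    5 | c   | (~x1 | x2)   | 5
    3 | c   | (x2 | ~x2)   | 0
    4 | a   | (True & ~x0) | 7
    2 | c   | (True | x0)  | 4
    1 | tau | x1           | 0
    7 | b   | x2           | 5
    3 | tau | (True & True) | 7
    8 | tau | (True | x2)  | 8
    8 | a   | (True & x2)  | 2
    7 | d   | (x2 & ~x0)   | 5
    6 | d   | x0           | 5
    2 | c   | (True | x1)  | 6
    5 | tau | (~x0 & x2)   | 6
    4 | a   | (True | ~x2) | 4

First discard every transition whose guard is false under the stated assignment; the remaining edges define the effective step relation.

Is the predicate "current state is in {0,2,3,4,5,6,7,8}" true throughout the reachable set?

Answer: INVARIANT VIOLATED at state 1

Trace:
Safe = {0,2,3,4,5,6,7,8}
Reachable = {0,1,2,3,4,5,6,7,8}
  0: ✓
  1: ✗ unsafe
  2: ✓
  3: ✓
  4: ✓
  5: ✓
  6: ✓
  7: ✓
  8: ✓
counterexample path to 1: b·c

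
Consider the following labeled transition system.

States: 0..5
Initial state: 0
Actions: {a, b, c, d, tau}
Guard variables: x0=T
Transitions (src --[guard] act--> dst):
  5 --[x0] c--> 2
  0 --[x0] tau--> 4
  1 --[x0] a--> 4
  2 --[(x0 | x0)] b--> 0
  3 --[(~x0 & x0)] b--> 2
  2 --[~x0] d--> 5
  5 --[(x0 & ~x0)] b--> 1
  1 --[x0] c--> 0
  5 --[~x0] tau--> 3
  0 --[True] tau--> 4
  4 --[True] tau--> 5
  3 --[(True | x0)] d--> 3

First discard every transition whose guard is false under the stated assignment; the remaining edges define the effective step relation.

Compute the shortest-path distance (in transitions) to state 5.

BFS to 5:
  Layer 0: {0}
  Layer 1: {4}
  Layer 2: {5}
first hit 5 at d=2 via tau·tau

Answer: 2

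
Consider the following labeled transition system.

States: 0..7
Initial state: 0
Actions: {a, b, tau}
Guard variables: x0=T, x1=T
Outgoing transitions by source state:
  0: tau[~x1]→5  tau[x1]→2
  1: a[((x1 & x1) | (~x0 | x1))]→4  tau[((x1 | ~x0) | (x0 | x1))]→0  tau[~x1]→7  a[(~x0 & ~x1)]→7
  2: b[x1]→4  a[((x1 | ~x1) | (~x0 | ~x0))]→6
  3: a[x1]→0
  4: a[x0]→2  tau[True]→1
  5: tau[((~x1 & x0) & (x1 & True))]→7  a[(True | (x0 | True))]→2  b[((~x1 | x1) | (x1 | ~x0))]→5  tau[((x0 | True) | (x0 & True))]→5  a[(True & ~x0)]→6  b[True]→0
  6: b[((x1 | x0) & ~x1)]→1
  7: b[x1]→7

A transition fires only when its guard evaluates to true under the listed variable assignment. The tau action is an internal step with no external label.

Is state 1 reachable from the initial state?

After dropping false guards: 13 live edges.
depth 0: {0}
depth 1: {2}  total {0,2}
depth 2: {4,6}  total {0,2,4,6}
depth 3: {1}  total {0,1,2,4,6}
Reach set: {0,1,2,4,6}
witness 1: tau·b·tau

Answer: REACHABLE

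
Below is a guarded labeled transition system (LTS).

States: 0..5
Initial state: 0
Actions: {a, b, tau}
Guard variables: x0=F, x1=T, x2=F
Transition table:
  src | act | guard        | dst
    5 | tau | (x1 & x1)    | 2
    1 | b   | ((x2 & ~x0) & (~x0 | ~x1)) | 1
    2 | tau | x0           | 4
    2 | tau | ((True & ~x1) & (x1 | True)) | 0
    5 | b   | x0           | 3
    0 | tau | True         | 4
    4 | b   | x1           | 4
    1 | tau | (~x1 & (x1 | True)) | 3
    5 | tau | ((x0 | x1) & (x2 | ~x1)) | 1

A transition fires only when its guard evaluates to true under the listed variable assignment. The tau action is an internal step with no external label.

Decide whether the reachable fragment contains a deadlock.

Reachable = {0,4}
  0: tau→4  [deg 1]
  4: b→4  [deg 1]

Answer: DEADLOCK-FREE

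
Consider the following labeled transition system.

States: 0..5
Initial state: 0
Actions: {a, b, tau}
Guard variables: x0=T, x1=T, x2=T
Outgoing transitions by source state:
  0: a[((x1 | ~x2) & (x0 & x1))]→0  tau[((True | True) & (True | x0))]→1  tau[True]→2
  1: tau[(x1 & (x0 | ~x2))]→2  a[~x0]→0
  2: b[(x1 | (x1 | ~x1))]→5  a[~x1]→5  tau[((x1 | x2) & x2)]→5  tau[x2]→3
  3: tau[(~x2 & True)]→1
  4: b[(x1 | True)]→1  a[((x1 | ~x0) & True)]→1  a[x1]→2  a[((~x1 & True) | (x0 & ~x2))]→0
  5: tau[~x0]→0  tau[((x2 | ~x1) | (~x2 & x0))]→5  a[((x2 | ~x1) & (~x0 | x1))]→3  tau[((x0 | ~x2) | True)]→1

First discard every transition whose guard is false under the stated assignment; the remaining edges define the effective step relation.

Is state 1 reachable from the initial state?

After dropping false guards: 13 live edges.
Layer 0: {0}
Layer 1: {1,2}  now seen {0,1,2}
Layer 2: {3,5}  now seen {0,1,2,3,5}
Reach set: {0,1,2,3,5}
witness 1: tau

Answer: REACHABLE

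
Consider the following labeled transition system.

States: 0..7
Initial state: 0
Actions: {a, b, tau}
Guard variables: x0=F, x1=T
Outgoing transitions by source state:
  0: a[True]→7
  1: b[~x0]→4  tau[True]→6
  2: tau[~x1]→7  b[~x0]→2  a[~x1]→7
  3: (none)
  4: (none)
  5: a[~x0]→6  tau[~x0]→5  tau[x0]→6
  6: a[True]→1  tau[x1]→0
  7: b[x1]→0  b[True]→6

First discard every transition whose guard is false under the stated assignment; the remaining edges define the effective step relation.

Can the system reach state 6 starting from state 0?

Guard filter leaves 10 enabled edge(s).
Layer 0: {0}
Layer 1: {7}  now seen {0,7}
Layer 2: {6}  now seen {0,6,7}
Layer 3: {1}  now seen {0,1,6,7}
Layer 4: {4}  now seen {0,1,4,6,7}
Reachable = {0,1,4,6,7}
Path to 6: a·b

Answer: REACHABLE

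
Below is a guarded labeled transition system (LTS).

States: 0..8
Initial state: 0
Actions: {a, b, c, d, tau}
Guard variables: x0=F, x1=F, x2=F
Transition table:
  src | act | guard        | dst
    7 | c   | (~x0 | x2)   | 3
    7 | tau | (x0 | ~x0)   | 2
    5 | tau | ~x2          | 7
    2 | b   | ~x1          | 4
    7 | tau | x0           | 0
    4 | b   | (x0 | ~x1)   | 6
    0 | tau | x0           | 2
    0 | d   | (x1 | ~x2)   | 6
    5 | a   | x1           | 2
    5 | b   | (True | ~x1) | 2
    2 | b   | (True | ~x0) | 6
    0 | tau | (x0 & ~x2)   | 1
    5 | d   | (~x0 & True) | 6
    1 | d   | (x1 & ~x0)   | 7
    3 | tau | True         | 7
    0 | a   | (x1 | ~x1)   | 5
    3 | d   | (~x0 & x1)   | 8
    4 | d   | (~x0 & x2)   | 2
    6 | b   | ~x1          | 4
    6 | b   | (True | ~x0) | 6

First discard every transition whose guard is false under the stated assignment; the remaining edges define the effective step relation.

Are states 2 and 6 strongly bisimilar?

Refine partition for ~:
  P[0] = {{0,1,2,3,4,5,6,7,8}}
  P[1] = {{0},{1,8},{2,4,6},{3},{5},{7}}
6 equivalence class(es) (converged in 2)
class of 2: {2,4,6}; class of 6: {2,4,6}

Answer: BISIMILAR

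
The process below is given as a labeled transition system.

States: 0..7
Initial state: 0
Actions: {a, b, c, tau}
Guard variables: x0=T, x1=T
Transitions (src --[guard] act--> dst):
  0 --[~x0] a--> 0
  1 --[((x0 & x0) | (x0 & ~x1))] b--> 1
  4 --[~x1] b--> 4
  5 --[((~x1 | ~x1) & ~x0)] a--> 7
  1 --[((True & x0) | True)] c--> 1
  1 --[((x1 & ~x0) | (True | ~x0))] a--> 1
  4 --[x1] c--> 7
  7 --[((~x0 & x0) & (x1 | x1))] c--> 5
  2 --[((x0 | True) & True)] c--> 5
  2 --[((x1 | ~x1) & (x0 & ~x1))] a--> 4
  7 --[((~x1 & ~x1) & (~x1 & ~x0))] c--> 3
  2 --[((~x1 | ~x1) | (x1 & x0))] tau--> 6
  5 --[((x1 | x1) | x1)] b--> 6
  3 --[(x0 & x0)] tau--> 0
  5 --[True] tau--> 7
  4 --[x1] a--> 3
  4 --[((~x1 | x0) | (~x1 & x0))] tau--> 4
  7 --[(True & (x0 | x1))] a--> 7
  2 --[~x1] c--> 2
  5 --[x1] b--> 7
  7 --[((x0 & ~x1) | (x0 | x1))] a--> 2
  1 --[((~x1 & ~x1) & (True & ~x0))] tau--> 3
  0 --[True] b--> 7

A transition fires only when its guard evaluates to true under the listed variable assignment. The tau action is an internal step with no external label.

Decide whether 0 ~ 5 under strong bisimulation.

Answer: NOT BISIMILAR

Trace:
Compute ~ classes (split until stable):
  round 0: {{0,1,2,3,4,5,6,7}}
  round 1: {{0},{1},{2},{3},{4},{5},{6},{7}}
stable after 2 split(s): 8 block(s)
[0]={0}  [5]={5}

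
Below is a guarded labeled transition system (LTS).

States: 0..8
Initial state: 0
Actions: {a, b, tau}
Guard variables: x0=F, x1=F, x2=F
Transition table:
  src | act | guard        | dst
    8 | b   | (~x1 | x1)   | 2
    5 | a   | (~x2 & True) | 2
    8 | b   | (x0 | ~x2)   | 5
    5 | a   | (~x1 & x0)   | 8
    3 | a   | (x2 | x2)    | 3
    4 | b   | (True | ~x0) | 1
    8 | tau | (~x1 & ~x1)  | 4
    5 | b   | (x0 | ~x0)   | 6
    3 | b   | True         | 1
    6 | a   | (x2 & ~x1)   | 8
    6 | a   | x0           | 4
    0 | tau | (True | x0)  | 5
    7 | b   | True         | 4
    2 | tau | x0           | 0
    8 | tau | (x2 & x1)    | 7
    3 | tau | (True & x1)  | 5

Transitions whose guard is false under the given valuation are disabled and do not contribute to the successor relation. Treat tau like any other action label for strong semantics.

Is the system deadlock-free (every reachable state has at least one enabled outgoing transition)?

Reach set: {0,2,5,6}
  0: tau→5  [1 exit(s)]
  2: ∅  [deadlock]
  5: a→2  b→6  [2 exit(s)]
  6: ∅  [deadlock]
Path to 2: tau·a

Answer: DEADLOCK at state 2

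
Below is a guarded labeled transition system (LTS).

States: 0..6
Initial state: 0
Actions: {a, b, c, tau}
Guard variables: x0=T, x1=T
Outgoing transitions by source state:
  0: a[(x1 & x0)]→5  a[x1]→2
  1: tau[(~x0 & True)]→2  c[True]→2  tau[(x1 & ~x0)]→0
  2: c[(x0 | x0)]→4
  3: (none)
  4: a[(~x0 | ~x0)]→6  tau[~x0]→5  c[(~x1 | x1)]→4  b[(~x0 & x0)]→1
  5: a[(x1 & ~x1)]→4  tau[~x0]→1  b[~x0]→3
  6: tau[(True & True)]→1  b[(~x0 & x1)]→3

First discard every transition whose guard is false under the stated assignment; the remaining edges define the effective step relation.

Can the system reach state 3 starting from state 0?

Answer: UNREACHABLE

Trace:
Guard filter leaves 6 enabled edge(s).
Layer 0: {0}
Layer 1: {2,5}  cumulative {0,2,5}
Layer 2: {4}  cumulative {0,2,4,5}
R = {0,2,4,5}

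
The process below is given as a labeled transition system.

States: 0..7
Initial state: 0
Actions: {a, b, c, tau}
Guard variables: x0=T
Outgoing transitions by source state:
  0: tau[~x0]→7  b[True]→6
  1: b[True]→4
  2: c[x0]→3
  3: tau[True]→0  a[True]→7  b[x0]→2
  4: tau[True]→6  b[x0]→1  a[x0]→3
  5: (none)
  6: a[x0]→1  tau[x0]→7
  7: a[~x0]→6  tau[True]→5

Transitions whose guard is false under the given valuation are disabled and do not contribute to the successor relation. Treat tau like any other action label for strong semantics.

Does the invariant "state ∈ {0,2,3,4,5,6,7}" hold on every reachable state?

Answer: INVARIANT VIOLATED at state 1

Analysis:
Allowed set {0,2,3,4,5,6,7}
R = {0,1,2,3,4,5,6,7}
  0: safe
  1: ✗ unsafe
  2: safe
  3: safe
  4: safe
  5: safe
  6: safe
  7: safe
counterexample path to 1: b·a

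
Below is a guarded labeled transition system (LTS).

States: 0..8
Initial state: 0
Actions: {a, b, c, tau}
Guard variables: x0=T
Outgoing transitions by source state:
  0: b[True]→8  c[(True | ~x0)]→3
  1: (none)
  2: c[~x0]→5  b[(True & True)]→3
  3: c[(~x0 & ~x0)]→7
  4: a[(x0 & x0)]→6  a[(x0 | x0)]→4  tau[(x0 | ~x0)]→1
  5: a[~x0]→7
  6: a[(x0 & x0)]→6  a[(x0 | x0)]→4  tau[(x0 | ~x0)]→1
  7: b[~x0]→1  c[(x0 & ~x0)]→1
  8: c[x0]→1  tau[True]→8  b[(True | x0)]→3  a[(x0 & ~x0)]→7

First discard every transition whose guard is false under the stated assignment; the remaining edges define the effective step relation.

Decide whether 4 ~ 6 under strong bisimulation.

Answer: BISIMILAR

Analysis:
Bisimulation quotient by refinement:
  π0 = {{0,1,2,3,4,5,6,7,8}}
  π1 = {{0},{1,3,5,7},{2},{4,6},{8}}
Fixed point at round 2; 5 class(es).
class of 4: {4,6}; class of 6: {4,6}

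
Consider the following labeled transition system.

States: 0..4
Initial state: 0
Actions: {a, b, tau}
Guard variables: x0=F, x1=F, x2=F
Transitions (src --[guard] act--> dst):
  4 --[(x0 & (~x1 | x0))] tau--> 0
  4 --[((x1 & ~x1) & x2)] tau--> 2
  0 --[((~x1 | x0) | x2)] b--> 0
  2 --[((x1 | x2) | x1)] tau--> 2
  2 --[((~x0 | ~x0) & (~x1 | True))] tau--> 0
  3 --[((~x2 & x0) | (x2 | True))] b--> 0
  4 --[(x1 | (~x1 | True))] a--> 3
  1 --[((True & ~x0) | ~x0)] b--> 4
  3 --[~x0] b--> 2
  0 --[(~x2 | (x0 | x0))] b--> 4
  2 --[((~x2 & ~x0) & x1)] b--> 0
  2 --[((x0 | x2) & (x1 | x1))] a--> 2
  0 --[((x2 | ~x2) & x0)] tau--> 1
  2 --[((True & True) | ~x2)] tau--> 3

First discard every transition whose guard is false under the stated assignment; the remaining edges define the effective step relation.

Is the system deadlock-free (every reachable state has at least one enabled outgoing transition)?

R = {0,2,3,4}
  0: b→0  b→4  [2 exit(s)]
  2: tau→0  tau→3  [2 exit(s)]
  3: b→0  b→2  [2 exit(s)]
  4: a→3  [1 exit(s)]

Answer: DEADLOCK-FREE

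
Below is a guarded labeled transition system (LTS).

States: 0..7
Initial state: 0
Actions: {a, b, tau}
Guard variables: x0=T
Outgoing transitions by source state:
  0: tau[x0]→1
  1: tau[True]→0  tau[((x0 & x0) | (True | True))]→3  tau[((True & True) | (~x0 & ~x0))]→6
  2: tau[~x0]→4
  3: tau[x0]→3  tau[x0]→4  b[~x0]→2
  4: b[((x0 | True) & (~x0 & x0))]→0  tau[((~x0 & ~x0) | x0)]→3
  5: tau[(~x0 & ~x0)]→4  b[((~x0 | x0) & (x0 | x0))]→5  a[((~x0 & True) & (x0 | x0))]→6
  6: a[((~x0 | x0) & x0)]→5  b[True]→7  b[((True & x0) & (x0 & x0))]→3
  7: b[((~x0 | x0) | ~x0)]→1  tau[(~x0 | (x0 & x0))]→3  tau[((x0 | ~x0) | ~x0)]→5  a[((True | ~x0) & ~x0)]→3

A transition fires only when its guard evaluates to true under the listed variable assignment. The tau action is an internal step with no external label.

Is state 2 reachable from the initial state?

Guard filter leaves 14 enabled edge(s).
L0 = {0}
L1 = {1}  total {0,1}
L2 = {3,6}  total {0,1,3,6}
L3 = {4,5,7}  total {0,1,3,4,5,6,7}
R = {0,1,3,4,5,6,7}

Answer: UNREACHABLE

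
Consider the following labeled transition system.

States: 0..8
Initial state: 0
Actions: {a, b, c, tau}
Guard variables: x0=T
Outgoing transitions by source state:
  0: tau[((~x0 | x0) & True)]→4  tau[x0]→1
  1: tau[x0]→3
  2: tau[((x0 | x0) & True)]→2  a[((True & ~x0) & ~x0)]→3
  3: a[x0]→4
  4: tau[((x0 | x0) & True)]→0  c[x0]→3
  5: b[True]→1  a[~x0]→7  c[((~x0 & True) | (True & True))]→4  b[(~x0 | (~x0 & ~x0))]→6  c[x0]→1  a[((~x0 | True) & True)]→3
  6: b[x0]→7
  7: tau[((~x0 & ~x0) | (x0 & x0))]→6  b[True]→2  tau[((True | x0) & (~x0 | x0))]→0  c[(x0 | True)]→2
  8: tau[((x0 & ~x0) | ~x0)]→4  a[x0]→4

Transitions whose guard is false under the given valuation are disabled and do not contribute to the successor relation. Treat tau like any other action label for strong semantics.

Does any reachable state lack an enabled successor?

Reach set: {0,1,3,4}
  0: tau→1  tau→4  [deg 2]
  1: tau→3  [deg 1]
  3: a→4  [deg 1]
  4: c→3  tau→0  [deg 2]

Answer: DEADLOCK-FREE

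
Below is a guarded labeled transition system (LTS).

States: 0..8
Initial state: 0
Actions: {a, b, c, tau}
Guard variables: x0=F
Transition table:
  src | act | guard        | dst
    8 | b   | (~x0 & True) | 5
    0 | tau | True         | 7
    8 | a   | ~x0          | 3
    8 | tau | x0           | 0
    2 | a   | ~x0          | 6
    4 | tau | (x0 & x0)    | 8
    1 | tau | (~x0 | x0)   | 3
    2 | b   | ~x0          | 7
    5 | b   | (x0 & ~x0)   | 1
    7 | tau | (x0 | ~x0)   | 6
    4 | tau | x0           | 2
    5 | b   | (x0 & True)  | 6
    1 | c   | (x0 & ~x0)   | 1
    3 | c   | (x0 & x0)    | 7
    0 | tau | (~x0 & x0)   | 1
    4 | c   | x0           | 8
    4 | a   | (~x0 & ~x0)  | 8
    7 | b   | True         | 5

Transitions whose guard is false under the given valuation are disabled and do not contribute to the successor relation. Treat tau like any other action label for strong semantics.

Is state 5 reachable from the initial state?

Answer: REACHABLE

Working:
Guard filter leaves 9 enabled edge(s).
L0 = {0}
L1 = {7}  cumulative {0,7}
L2 = {5,6}  cumulative {0,5,6,7}
R = {0,5,6,7}
trace reaching 5: tau·b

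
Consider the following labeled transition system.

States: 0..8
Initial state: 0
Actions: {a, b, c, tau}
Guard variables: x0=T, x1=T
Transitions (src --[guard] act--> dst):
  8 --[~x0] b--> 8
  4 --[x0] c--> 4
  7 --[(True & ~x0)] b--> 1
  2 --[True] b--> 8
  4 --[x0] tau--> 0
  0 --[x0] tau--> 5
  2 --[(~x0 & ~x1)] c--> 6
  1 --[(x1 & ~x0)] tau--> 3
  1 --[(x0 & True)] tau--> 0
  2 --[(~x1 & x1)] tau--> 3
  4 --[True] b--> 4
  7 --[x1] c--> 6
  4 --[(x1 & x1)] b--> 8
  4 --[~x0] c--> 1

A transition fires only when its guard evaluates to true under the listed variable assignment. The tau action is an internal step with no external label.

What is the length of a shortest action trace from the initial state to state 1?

Layered search for 1:
  L0 = {0}
  L1 = {5}
1 never appears.

Answer: UNREACHABLE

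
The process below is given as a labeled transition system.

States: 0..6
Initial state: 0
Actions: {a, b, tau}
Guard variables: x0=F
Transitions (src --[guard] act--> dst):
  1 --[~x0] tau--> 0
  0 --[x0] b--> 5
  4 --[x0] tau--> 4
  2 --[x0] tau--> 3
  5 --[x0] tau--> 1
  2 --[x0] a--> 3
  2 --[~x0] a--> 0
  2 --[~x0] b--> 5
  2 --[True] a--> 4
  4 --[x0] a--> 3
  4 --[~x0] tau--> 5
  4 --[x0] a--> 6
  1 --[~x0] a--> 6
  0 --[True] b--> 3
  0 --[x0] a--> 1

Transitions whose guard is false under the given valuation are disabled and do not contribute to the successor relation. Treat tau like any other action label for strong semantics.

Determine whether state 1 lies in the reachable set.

Answer: UNREACHABLE

Trace:
Guard filter leaves 7 enabled edge(s).
Layer 0: {0}
Layer 1: {3}  now seen {0,3}
Reach set: {0,3}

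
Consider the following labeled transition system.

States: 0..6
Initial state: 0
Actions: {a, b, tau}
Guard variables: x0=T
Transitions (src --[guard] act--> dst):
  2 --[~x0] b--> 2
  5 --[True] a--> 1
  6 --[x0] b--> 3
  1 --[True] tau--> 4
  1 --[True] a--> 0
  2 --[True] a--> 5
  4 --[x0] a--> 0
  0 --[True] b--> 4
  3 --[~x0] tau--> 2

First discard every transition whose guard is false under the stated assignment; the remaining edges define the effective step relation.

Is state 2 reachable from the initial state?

Answer: UNREACHABLE

Working:
7 transition(s) survive guard evaluation.
Layer 0: {0}
Layer 1: {4}  now seen {0,4}
Reachable = {0,4}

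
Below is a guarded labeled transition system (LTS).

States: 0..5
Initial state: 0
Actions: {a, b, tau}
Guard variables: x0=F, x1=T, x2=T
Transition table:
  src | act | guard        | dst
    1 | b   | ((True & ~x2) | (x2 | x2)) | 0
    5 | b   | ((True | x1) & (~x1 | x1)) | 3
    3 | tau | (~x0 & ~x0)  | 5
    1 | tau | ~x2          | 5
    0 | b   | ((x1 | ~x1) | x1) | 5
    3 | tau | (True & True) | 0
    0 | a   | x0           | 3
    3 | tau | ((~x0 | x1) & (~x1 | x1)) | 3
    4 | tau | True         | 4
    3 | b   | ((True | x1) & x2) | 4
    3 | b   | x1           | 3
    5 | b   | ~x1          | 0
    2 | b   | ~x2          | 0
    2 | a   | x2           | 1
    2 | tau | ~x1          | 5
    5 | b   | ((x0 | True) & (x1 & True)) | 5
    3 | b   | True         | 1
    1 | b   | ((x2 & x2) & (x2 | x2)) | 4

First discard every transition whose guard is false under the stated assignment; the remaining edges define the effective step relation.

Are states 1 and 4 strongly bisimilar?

Answer: NOT BISIMILAR

Trace:
Compute ~ classes (split until stable):
  round 0: {{0,1,2,3,4,5}}
  round 1: {{0,1,5},{2},{3},{4}}
  round 2: {{0},{1},{2},{3},{4},{5}}
Fixed point at round 3; 6 class(es).
class of 1: {1}; class of 4: {4}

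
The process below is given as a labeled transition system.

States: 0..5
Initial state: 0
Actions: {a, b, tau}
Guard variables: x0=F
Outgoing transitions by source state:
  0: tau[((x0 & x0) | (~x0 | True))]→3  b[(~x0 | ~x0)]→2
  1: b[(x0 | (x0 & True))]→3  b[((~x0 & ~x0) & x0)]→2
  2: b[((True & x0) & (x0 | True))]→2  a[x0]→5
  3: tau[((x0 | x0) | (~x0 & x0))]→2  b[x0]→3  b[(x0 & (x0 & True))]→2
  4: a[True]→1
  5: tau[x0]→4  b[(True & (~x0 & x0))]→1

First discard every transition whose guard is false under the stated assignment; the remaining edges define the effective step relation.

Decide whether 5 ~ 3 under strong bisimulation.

Refine partition for ~:
  P[0] = {{0,1,2,3,4,5}}
  P[1] = {{0},{1,2,3,5},{4}}
3 equivalence class(es) (converged in 2)
class of 5: {1,2,3,5}; class of 3: {1,2,3,5}

Answer: BISIMILAR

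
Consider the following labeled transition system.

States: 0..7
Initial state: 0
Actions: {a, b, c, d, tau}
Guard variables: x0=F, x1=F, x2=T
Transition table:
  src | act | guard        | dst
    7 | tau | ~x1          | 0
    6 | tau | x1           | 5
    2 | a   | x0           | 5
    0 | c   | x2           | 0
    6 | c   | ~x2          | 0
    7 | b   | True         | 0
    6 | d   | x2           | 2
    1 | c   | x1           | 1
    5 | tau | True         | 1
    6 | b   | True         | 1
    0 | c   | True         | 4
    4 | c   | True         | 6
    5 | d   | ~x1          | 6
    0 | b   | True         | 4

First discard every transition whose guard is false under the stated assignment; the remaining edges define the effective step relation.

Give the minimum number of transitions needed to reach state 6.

BFS to 6:
  Layer 0: {0}
  Layer 1: {4}
  Layer 2: {6}
first hit 6 at d=2 via b·c

Answer: 2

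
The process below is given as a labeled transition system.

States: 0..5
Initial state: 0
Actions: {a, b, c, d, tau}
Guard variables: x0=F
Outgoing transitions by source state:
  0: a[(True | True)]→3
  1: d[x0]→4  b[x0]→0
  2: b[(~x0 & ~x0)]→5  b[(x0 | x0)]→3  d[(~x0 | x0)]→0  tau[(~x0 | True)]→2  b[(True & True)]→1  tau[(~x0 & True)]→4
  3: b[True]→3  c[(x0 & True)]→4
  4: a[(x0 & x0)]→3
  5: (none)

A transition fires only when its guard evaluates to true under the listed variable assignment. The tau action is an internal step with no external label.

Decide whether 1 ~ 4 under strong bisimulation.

Answer: BISIMILAR

Trace:
Bisimulation quotient by refinement:
  P[0] = {{0,1,2,3,4,5}}
  P[1] = {{0},{1,4,5},{2},{3}}
Fixed point at round 2; 4 class(es).
[1]={1,4,5}  [4]={1,4,5}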